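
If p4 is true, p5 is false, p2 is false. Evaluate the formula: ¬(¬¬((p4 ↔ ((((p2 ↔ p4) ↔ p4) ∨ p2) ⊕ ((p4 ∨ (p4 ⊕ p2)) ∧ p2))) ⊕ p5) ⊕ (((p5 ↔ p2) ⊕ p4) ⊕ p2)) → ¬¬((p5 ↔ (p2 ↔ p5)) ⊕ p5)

p2 ↔ p4 = False ↔ True = False
(p2 ↔ p4) ↔ p4 = False ↔ True = False
((p2 ↔ p4) ↔ p4) ∨ p2 = False ∨ False = False
p4 ⊕ p2 = True ⊕ False = True
p4 ∨ (p4 ⊕ p2) = True ∨ True = True
(p4 ∨ (p4 ⊕ p2)) ∧ p2 = True ∧ False = False
(((p2 ↔ p4) ↔ p4) ∨ p2) ⊕ ((p4 ∨ (p4 ⊕ p2)) ∧ p2) = False ⊕ False = False
p4 ↔ ((((p2 ↔ p4) ↔ p4) ∨ p2) ⊕ ((p4 ∨ (p4 ⊕ p2)) ∧ p2)) = True ↔ False = False
(p4 ↔ ((((p2 ↔ p4) ↔ p4) ∨ p2) ⊕ ((p4 ∨ (p4 ⊕ p2)) ∧ p2))) ⊕ p5 = False ⊕ False = False
¬((p4 ↔ ((((p2 ↔ p4) ↔ p4) ∨ p2) ⊕ ((p4 ∨ (p4 ⊕ p2)) ∧ p2))) ⊕ p5) = ¬False = True
¬¬((p4 ↔ ((((p2 ↔ p4) ↔ p4) ∨ p2) ⊕ ((p4 ∨ (p4 ⊕ p2)) ∧ p2))) ⊕ p5) = ¬True = False
p5 ↔ p2 = False ↔ False = True
(p5 ↔ p2) ⊕ p4 = True ⊕ True = False
((p5 ↔ p2) ⊕ p4) ⊕ p2 = False ⊕ False = False
¬¬((p4 ↔ ((((p2 ↔ p4) ↔ p4) ∨ p2) ⊕ ((p4 ∨ (p4 ⊕ p2)) ∧ p2))) ⊕ p5) ⊕ (((p5 ↔ p2) ⊕ p4) ⊕ p2) = False ⊕ False = False
¬(¬¬((p4 ↔ ((((p2 ↔ p4) ↔ p4) ∨ p2) ⊕ ((p4 ∨ (p4 ⊕ p2)) ∧ p2))) ⊕ p5) ⊕ (((p5 ↔ p2) ⊕ p4) ⊕ p2)) = ¬False = True
p2 ↔ p5 = False ↔ False = True
p5 ↔ (p2 ↔ p5) = False ↔ True = False
(p5 ↔ (p2 ↔ p5)) ⊕ p5 = False ⊕ False = False
¬((p5 ↔ (p2 ↔ p5)) ⊕ p5) = ¬False = True
¬¬((p5 ↔ (p2 ↔ p5)) ⊕ p5) = ¬True = False
¬(¬¬((p4 ↔ ((((p2 ↔ p4) ↔ p4) ∨ p2) ⊕ ((p4 ∨ (p4 ⊕ p2)) ∧ p2))) ⊕ p5) ⊕ (((p5 ↔ p2) ⊕ p4) ⊕ p2)) → ¬¬((p5 ↔ (p2 ↔ p5)) ⊕ p5) = True → False = False

False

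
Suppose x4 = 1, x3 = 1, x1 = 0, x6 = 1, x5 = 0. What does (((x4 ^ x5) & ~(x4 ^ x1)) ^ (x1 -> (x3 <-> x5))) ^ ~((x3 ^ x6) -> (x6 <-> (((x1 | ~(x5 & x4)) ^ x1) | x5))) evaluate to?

x4 ^ x5 = 1 ^ 0 = 1
x4 ^ x1 = 1 ^ 0 = 1
~(x4 ^ x1) = ~1 = 0
(x4 ^ x5) & ~(x4 ^ x1) = 1 & 0 = 0
x3 <-> x5 = 1 <-> 0 = 0
x1 -> (x3 <-> x5) = 0 -> 0 = 1
((x4 ^ x5) & ~(x4 ^ x1)) ^ (x1 -> (x3 <-> x5)) = 0 ^ 1 = 1
x3 ^ x6 = 1 ^ 1 = 0
x5 & x4 = 0 & 1 = 0
~(x5 & x4) = ~0 = 1
x1 | ~(x5 & x4) = 0 | 1 = 1
(x1 | ~(x5 & x4)) ^ x1 = 1 ^ 0 = 1
((x1 | ~(x5 & x4)) ^ x1) | x5 = 1 | 0 = 1
x6 <-> (((x1 | ~(x5 & x4)) ^ x1) | x5) = 1 <-> 1 = 1
(x3 ^ x6) -> (x6 <-> (((x1 | ~(x5 & x4)) ^ x1) | x5)) = 0 -> 1 = 1
~((x3 ^ x6) -> (x6 <-> (((x1 | ~(x5 & x4)) ^ x1) | x5))) = ~1 = 0
(((x4 ^ x5) & ~(x4 ^ x1)) ^ (x1 -> (x3 <-> x5))) ^ ~((x3 ^ x6) -> (x6 <-> (((x1 | ~(x5 & x4)) ^ x1) | x5))) = 1 ^ 0 = 1

1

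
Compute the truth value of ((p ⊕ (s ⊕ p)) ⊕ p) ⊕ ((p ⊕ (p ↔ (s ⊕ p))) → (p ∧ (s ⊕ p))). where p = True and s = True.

False

Substituting p=True, s=True:
s ⊕ p = True ⊕ True = False
p ⊕ (s ⊕ p) = True ⊕ False = True
(p ⊕ (s ⊕ p)) ⊕ p = True ⊕ True = False
s ⊕ p = True ⊕ True = False
p ↔ (s ⊕ p) = True ↔ False = False
p ⊕ (p ↔ (s ⊕ p)) = True ⊕ False = True
s ⊕ p = True ⊕ True = False
p ∧ (s ⊕ p) = True ∧ False = False
(p ⊕ (p ↔ (s ⊕ p))) → (p ∧ (s ⊕ p)) = True → False = False
((p ⊕ (s ⊕ p)) ⊕ p) ⊕ ((p ⊕ (p ↔ (s ⊕ p))) → (p ∧ (s ⊕ p))) = False ⊕ False = False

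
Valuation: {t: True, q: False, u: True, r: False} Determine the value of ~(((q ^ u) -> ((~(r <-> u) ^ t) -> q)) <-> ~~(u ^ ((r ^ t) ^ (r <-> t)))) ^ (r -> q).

False

Substituting t=True, q=False, u=True, r=False:
q ^ u = False ^ True = True
r <-> u = False <-> True = False
~(r <-> u) = ~False = True
~(r <-> u) ^ t = True ^ True = False
(~(r <-> u) ^ t) -> q = False -> False = True
(q ^ u) -> ((~(r <-> u) ^ t) -> q) = True -> True = True
r ^ t = False ^ True = True
r <-> t = False <-> True = False
(r ^ t) ^ (r <-> t) = True ^ False = True
u ^ ((r ^ t) ^ (r <-> t)) = True ^ True = False
~(u ^ ((r ^ t) ^ (r <-> t))) = ~False = True
~~(u ^ ((r ^ t) ^ (r <-> t))) = ~True = False
((q ^ u) -> ((~(r <-> u) ^ t) -> q)) <-> ~~(u ^ ((r ^ t) ^ (r <-> t))) = True <-> False = False
~(((q ^ u) -> ((~(r <-> u) ^ t) -> q)) <-> ~~(u ^ ((r ^ t) ^ (r <-> t)))) = ~False = True
r -> q = False -> False = True
~(((q ^ u) -> ((~(r <-> u) ^ t) -> q)) <-> ~~(u ^ ((r ^ t) ^ (r <-> t)))) ^ (r -> q) = True ^ True = False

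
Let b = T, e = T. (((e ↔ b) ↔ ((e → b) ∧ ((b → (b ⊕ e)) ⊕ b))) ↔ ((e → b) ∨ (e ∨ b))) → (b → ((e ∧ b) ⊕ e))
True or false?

F

e ↔ b = T ↔ T = T
e → b = T → T = T
b ⊕ e = T ⊕ T = F
b → (b ⊕ e) = T → F = F
(b → (b ⊕ e)) ⊕ b = F ⊕ T = T
(e → b) ∧ ((b → (b ⊕ e)) ⊕ b) = T ∧ T = T
(e ↔ b) ↔ ((e → b) ∧ ((b → (b ⊕ e)) ⊕ b)) = T ↔ T = T
e → b = T → T = T
e ∨ b = T ∨ T = T
(e → b) ∨ (e ∨ b) = T ∨ T = T
((e ↔ b) ↔ ((e → b) ∧ ((b → (b ⊕ e)) ⊕ b))) ↔ ((e → b) ∨ (e ∨ b)) = T ↔ T = T
e ∧ b = T ∧ T = T
(e ∧ b) ⊕ e = T ⊕ T = F
b → ((e ∧ b) ⊕ e) = T → F = F
(((e ↔ b) ↔ ((e → b) ∧ ((b → (b ⊕ e)) ⊕ b))) ↔ ((e → b) ∨ (e ∨ b))) → (b → ((e ∧ b) ⊕ e)) = T → F = F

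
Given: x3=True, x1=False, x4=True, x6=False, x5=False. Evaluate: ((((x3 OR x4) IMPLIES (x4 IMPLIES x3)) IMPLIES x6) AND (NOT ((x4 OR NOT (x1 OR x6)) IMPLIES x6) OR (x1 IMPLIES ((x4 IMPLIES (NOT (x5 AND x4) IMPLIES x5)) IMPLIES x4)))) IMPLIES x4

True

x3 OR x4 = True OR True = True
x4 IMPLIES x3 = True IMPLIES True = True
(x3 OR x4) IMPLIES (x4 IMPLIES x3) = True IMPLIES True = True
((x3 OR x4) IMPLIES (x4 IMPLIES x3)) IMPLIES x6 = True IMPLIES False = False
x1 OR x6 = False OR False = False
NOT (x1 OR x6) = NOT False = True
x4 OR NOT (x1 OR x6) = True OR True = True
(x4 OR NOT (x1 OR x6)) IMPLIES x6 = True IMPLIES False = False
NOT ((x4 OR NOT (x1 OR x6)) IMPLIES x6) = NOT False = True
x5 AND x4 = False AND True = False
NOT (x5 AND x4) = NOT False = True
NOT (x5 AND x4) IMPLIES x5 = True IMPLIES False = False
x4 IMPLIES (NOT (x5 AND x4) IMPLIES x5) = True IMPLIES False = False
(x4 IMPLIES (NOT (x5 AND x4) IMPLIES x5)) IMPLIES x4 = False IMPLIES True = True
x1 IMPLIES ((x4 IMPLIES (NOT (x5 AND x4) IMPLIES x5)) IMPLIES x4) = False IMPLIES True = True
NOT ((x4 OR NOT (x1 OR x6)) IMPLIES x6) OR (x1 IMPLIES ((x4 IMPLIES (NOT (x5 AND x4) IMPLIES x5)) IMPLIES x4)) = True OR True = True
(((x3 OR x4) IMPLIES (x4 IMPLIES x3)) IMPLIES x6) AND (NOT ((x4 OR NOT (x1 OR x6)) IMPLIES x6) OR (x1 IMPLIES ((x4 IMPLIES (NOT (x5 AND x4) IMPLIES x5)) IMPLIES x4))) = False AND True = False
((((x3 OR x4) IMPLIES (x4 IMPLIES x3)) IMPLIES x6) AND (NOT ((x4 OR NOT (x1 OR x6)) IMPLIES x6) OR (x1 IMPLIES ((x4 IMPLIES (NOT (x5 AND x4) IMPLIES x5)) IMPLIES x4)))) IMPLIES x4 = False IMPLIES True = True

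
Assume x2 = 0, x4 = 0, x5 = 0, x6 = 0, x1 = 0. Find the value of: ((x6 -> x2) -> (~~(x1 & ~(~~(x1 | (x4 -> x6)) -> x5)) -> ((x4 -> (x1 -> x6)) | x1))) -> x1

0

x6 -> x2 = 0 -> 0 = 1
x4 -> x6 = 0 -> 0 = 1
x1 | (x4 -> x6) = 0 | 1 = 1
~(x1 | (x4 -> x6)) = ~1 = 0
~~(x1 | (x4 -> x6)) = ~0 = 1
~~(x1 | (x4 -> x6)) -> x5 = 1 -> 0 = 0
~(~~(x1 | (x4 -> x6)) -> x5) = ~0 = 1
x1 & ~(~~(x1 | (x4 -> x6)) -> x5) = 0 & 1 = 0
~(x1 & ~(~~(x1 | (x4 -> x6)) -> x5)) = ~0 = 1
~~(x1 & ~(~~(x1 | (x4 -> x6)) -> x5)) = ~1 = 0
x1 -> x6 = 0 -> 0 = 1
x4 -> (x1 -> x6) = 0 -> 1 = 1
(x4 -> (x1 -> x6)) | x1 = 1 | 0 = 1
~~(x1 & ~(~~(x1 | (x4 -> x6)) -> x5)) -> ((x4 -> (x1 -> x6)) | x1) = 0 -> 1 = 1
(x6 -> x2) -> (~~(x1 & ~(~~(x1 | (x4 -> x6)) -> x5)) -> ((x4 -> (x1 -> x6)) | x1)) = 1 -> 1 = 1
((x6 -> x2) -> (~~(x1 & ~(~~(x1 | (x4 -> x6)) -> x5)) -> ((x4 -> (x1 -> x6)) | x1))) -> x1 = 1 -> 0 = 0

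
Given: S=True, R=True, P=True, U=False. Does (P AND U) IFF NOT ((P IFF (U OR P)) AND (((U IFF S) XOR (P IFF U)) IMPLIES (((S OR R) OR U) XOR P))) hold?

P AND U = True AND False = False
U OR P = False OR True = True
P IFF (U OR P) = True IFF True = True
U IFF S = False IFF True = False
P IFF U = True IFF False = False
(U IFF S) XOR (P IFF U) = False XOR False = False
S OR R = True OR True = True
(S OR R) OR U = True OR False = True
((S OR R) OR U) XOR P = True XOR True = False
((U IFF S) XOR (P IFF U)) IMPLIES (((S OR R) OR U) XOR P) = False IMPLIES False = True
(P IFF (U OR P)) AND (((U IFF S) XOR (P IFF U)) IMPLIES (((S OR R) OR U) XOR P)) = True AND True = True
NOT ((P IFF (U OR P)) AND (((U IFF S) XOR (P IFF U)) IMPLIES (((S OR R) OR U) XOR P))) = NOT True = False
(P AND U) IFF NOT ((P IFF (U OR P)) AND (((U IFF S) XOR (P IFF U)) IMPLIES (((S OR R) OR U) XOR P))) = False IFF False = True

True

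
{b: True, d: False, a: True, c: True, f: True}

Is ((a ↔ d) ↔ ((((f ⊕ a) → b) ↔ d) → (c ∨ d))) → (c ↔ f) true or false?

True

a ↔ d = True ↔ False = False
f ⊕ a = True ⊕ True = False
(f ⊕ a) → b = False → True = True
((f ⊕ a) → b) ↔ d = True ↔ False = False
c ∨ d = True ∨ False = True
(((f ⊕ a) → b) ↔ d) → (c ∨ d) = False → True = True
(a ↔ d) ↔ ((((f ⊕ a) → b) ↔ d) → (c ∨ d)) = False ↔ True = False
c ↔ f = True ↔ True = True
((a ↔ d) ↔ ((((f ⊕ a) → b) ↔ d) → (c ∨ d))) → (c ↔ f) = False → True = True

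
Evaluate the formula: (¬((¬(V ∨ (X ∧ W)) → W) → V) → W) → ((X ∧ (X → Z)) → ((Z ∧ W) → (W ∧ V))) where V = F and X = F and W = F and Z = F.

X ∧ W = F ∧ F = F
V ∨ (X ∧ W) = F ∨ F = F
¬(V ∨ (X ∧ W)) = ¬F = T
¬(V ∨ (X ∧ W)) → W = T → F = F
(¬(V ∨ (X ∧ W)) → W) → V = F → F = T
¬((¬(V ∨ (X ∧ W)) → W) → V) = ¬T = F
¬((¬(V ∨ (X ∧ W)) → W) → V) → W = F → F = T
X → Z = F → F = T
X ∧ (X → Z) = F ∧ T = F
Z ∧ W = F ∧ F = F
W ∧ V = F ∧ F = F
(Z ∧ W) → (W ∧ V) = F → F = T
(X ∧ (X → Z)) → ((Z ∧ W) → (W ∧ V)) = F → T = T
(¬((¬(V ∨ (X ∧ W)) → W) → V) → W) → ((X ∧ (X → Z)) → ((Z ∧ W) → (W ∧ V))) = T → T = T

T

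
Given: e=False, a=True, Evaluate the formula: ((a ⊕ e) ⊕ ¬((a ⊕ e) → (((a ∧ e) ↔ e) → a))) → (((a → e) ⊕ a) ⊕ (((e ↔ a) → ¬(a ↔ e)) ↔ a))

False

a ⊕ e = True ⊕ False = True
a ⊕ e = True ⊕ False = True
a ∧ e = True ∧ False = False
(a ∧ e) ↔ e = False ↔ False = True
((a ∧ e) ↔ e) → a = True → True = True
(a ⊕ e) → (((a ∧ e) ↔ e) → a) = True → True = True
¬((a ⊕ e) → (((a ∧ e) ↔ e) → a)) = ¬True = False
(a ⊕ e) ⊕ ¬((a ⊕ e) → (((a ∧ e) ↔ e) → a)) = True ⊕ False = True
a → e = True → False = False
(a → e) ⊕ a = False ⊕ True = True
e ↔ a = False ↔ True = False
a ↔ e = True ↔ False = False
¬(a ↔ e) = ¬False = True
(e ↔ a) → ¬(a ↔ e) = False → True = True
((e ↔ a) → ¬(a ↔ e)) ↔ a = True ↔ True = True
((a → e) ⊕ a) ⊕ (((e ↔ a) → ¬(a ↔ e)) ↔ a) = True ⊕ True = False
((a ⊕ e) ⊕ ¬((a ⊕ e) → (((a ∧ e) ↔ e) → a))) → (((a → e) ⊕ a) ⊕ (((e ↔ a) → ¬(a ↔ e)) ↔ a)) = True → False = False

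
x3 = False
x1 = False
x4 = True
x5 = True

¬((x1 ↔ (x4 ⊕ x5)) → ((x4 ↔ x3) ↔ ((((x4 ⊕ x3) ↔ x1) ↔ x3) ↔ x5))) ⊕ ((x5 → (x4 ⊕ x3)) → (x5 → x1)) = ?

x4 ⊕ x5 = True ⊕ True = False
x1 ↔ (x4 ⊕ x5) = False ↔ False = True
x4 ↔ x3 = True ↔ False = False
x4 ⊕ x3 = True ⊕ False = True
(x4 ⊕ x3) ↔ x1 = True ↔ False = False
((x4 ⊕ x3) ↔ x1) ↔ x3 = False ↔ False = True
(((x4 ⊕ x3) ↔ x1) ↔ x3) ↔ x5 = True ↔ True = True
(x4 ↔ x3) ↔ ((((x4 ⊕ x3) ↔ x1) ↔ x3) ↔ x5) = False ↔ True = False
(x1 ↔ (x4 ⊕ x5)) → ((x4 ↔ x3) ↔ ((((x4 ⊕ x3) ↔ x1) ↔ x3) ↔ x5)) = True → False = False
¬((x1 ↔ (x4 ⊕ x5)) → ((x4 ↔ x3) ↔ ((((x4 ⊕ x3) ↔ x1) ↔ x3) ↔ x5))) = ¬False = True
x4 ⊕ x3 = True ⊕ False = True
x5 → (x4 ⊕ x3) = True → True = True
x5 → x1 = True → False = False
(x5 → (x4 ⊕ x3)) → (x5 → x1) = True → False = False
¬((x1 ↔ (x4 ⊕ x5)) → ((x4 ↔ x3) ↔ ((((x4 ⊕ x3) ↔ x1) ↔ x3) ↔ x5))) ⊕ ((x5 → (x4 ⊕ x3)) → (x5 → x1)) = True ⊕ False = True

True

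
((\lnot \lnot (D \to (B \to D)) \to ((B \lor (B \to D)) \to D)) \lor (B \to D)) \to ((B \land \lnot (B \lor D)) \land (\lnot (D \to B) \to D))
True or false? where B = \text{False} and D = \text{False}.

\text{False}

B \to D = \text{False} \to \text{False} = \text{True}
D \to (B \to D) = \text{False} \to \text{True} = \text{True}
\lnot (D \to (B \to D)) = \lnot \text{True} = \text{False}
\lnot \lnot (D \to (B \to D)) = \lnot \text{False} = \text{True}
B \to D = \text{False} \to \text{False} = \text{True}
B \lor (B \to D) = \text{False} \lor \text{True} = \text{True}
(B \lor (B \to D)) \to D = \text{True} \to \text{False} = \text{False}
\lnot \lnot (D \to (B \to D)) \to ((B \lor (B \to D)) \to D) = \text{True} \to \text{False} = \text{False}
B \to D = \text{False} \to \text{False} = \text{True}
(\lnot \lnot (D \to (B \to D)) \to ((B \lor (B \to D)) \to D)) \lor (B \to D) = \text{False} \lor \text{True} = \text{True}
B \lor D = \text{False} \lor \text{False} = \text{False}
\lnot (B \lor D) = \lnot \text{False} = \text{True}
B \land \lnot (B \lor D) = \text{False} \land \text{True} = \text{False}
D \to B = \text{False} \to \text{False} = \text{True}
\lnot (D \to B) = \lnot \text{True} = \text{False}
\lnot (D \to B) \to D = \text{False} \to \text{False} = \text{True}
(B \land \lnot (B \lor D)) \land (\lnot (D \to B) \to D) = \text{False} \land \text{True} = \text{False}
((\lnot \lnot (D \to (B \to D)) \to ((B \lor (B \to D)) \to D)) \lor (B \to D)) \to ((B \land \lnot (B \lor D)) \land (\lnot (D \to B) \to D)) = \text{True} \to \text{False} = \text{False}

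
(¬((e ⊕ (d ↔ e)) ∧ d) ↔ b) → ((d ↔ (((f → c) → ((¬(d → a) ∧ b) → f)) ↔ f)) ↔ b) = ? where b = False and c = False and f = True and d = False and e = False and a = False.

d ↔ e = False ↔ False = True
e ⊕ (d ↔ e) = False ⊕ True = True
(e ⊕ (d ↔ e)) ∧ d = True ∧ False = False
¬((e ⊕ (d ↔ e)) ∧ d) = ¬False = True
¬((e ⊕ (d ↔ e)) ∧ d) ↔ b = True ↔ False = False
f → c = True → False = False
d → a = False → False = True
¬(d → a) = ¬True = False
¬(d → a) ∧ b = False ∧ False = False
(¬(d → a) ∧ b) → f = False → True = True
(f → c) → ((¬(d → a) ∧ b) → f) = False → True = True
((f → c) → ((¬(d → a) ∧ b) → f)) ↔ f = True ↔ True = True
d ↔ (((f → c) → ((¬(d → a) ∧ b) → f)) ↔ f) = False ↔ True = False
(d ↔ (((f → c) → ((¬(d → a) ∧ b) → f)) ↔ f)) ↔ b = False ↔ False = True
(¬((e ⊕ (d ↔ e)) ∧ d) ↔ b) → ((d ↔ (((f → c) → ((¬(d → a) ∧ b) → f)) ↔ f)) ↔ b) = False → True = True

True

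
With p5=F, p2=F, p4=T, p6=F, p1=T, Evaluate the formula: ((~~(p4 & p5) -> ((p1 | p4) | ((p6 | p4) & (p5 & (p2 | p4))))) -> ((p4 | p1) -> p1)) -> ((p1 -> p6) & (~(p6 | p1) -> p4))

F

Substituting p5=F, p2=F, p4=T, p6=F, p1=T:
p4 & p5 = T & F = F
~(p4 & p5) = ~F = T
~~(p4 & p5) = ~T = F
p1 | p4 = T | T = T
p6 | p4 = F | T = T
p2 | p4 = F | T = T
p5 & (p2 | p4) = F & T = F
(p6 | p4) & (p5 & (p2 | p4)) = T & F = F
(p1 | p4) | ((p6 | p4) & (p5 & (p2 | p4))) = T | F = T
~~(p4 & p5) -> ((p1 | p4) | ((p6 | p4) & (p5 & (p2 | p4)))) = F -> T = T
p4 | p1 = T | T = T
(p4 | p1) -> p1 = T -> T = T
(~~(p4 & p5) -> ((p1 | p4) | ((p6 | p4) & (p5 & (p2 | p4))))) -> ((p4 | p1) -> p1) = T -> T = T
p1 -> p6 = T -> F = F
p6 | p1 = F | T = T
~(p6 | p1) = ~T = F
~(p6 | p1) -> p4 = F -> T = T
(p1 -> p6) & (~(p6 | p1) -> p4) = F & T = F
((~~(p4 & p5) -> ((p1 | p4) | ((p6 | p4) & (p5 & (p2 | p4))))) -> ((p4 | p1) -> p1)) -> ((p1 -> p6) & (~(p6 | p1) -> p4)) = T -> F = F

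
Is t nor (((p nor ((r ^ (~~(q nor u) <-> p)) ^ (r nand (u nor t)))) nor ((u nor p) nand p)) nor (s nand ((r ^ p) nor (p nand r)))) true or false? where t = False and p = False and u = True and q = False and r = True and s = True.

True

Substituting t=False, p=False, u=True, q=False, r=True, s=True:
q nor u = False nor True = False
~(q nor u) = ~False = True
~~(q nor u) = ~True = False
~~(q nor u) <-> p = False <-> False = True
r ^ (~~(q nor u) <-> p) = True ^ True = False
u nor t = True nor False = False
r nand (u nor t) = True nand False = True
(r ^ (~~(q nor u) <-> p)) ^ (r nand (u nor t)) = False ^ True = True
p nor ((r ^ (~~(q nor u) <-> p)) ^ (r nand (u nor t))) = False nor True = False
u nor p = True nor False = False
(u nor p) nand p = False nand False = True
(p nor ((r ^ (~~(q nor u) <-> p)) ^ (r nand (u nor t)))) nor ((u nor p) nand p) = False nor True = False
r ^ p = True ^ False = True
p nand r = False nand True = True
(r ^ p) nor (p nand r) = True nor True = False
s nand ((r ^ p) nor (p nand r)) = True nand False = True
((p nor ((r ^ (~~(q nor u) <-> p)) ^ (r nand (u nor t)))) nor ((u nor p) nand p)) nor (s nand ((r ^ p) nor (p nand r))) = False nor True = False
t nor (((p nor ((r ^ (~~(q nor u) <-> p)) ^ (r nand (u nor t)))) nor ((u nor p) nand p)) nor (s nand ((r ^ p) nor (p nand r)))) = False nor False = True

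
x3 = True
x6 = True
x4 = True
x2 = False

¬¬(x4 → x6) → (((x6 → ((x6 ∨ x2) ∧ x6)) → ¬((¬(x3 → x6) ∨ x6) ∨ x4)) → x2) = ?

x4 → x6 = True → True = True
¬(x4 → x6) = ¬True = False
¬¬(x4 → x6) = ¬False = True
x6 ∨ x2 = True ∨ False = True
(x6 ∨ x2) ∧ x6 = True ∧ True = True
x6 → ((x6 ∨ x2) ∧ x6) = True → True = True
x3 → x6 = True → True = True
¬(x3 → x6) = ¬True = False
¬(x3 → x6) ∨ x6 = False ∨ True = True
(¬(x3 → x6) ∨ x6) ∨ x4 = True ∨ True = True
¬((¬(x3 → x6) ∨ x6) ∨ x4) = ¬True = False
(x6 → ((x6 ∨ x2) ∧ x6)) → ¬((¬(x3 → x6) ∨ x6) ∨ x4) = True → False = False
((x6 → ((x6 ∨ x2) ∧ x6)) → ¬((¬(x3 → x6) ∨ x6) ∨ x4)) → x2 = False → False = True
¬¬(x4 → x6) → (((x6 → ((x6 ∨ x2) ∧ x6)) → ¬((¬(x3 → x6) ∨ x6) ∨ x4)) → x2) = True → True = True

True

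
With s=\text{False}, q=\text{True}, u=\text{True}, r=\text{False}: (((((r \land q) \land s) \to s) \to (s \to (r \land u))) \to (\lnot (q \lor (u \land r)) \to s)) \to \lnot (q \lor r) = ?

r \land q = \text{False} \land \text{True} = \text{False}
(r \land q) \land s = \text{False} \land \text{False} = \text{False}
((r \land q) \land s) \to s = \text{False} \to \text{False} = \text{True}
r \land u = \text{False} \land \text{True} = \text{False}
s \to (r \land u) = \text{False} \to \text{False} = \text{True}
(((r \land q) \land s) \to s) \to (s \to (r \land u)) = \text{True} \to \text{True} = \text{True}
u \land r = \text{True} \land \text{False} = \text{False}
q \lor (u \land r) = \text{True} \lor \text{False} = \text{True}
\lnot (q \lor (u \land r)) = \lnot \text{True} = \text{False}
\lnot (q \lor (u \land r)) \to s = \text{False} \to \text{False} = \text{True}
((((r \land q) \land s) \to s) \to (s \to (r \land u))) \to (\lnot (q \lor (u \land r)) \to s) = \text{True} \to \text{True} = \text{True}
q \lor r = \text{True} \lor \text{False} = \text{True}
\lnot (q \lor r) = \lnot \text{True} = \text{False}
(((((r \land q) \land s) \to s) \to (s \to (r \land u))) \to (\lnot (q \lor (u \land r)) \to s)) \to \lnot (q \lor r) = \text{True} \to \text{False} = \text{False}

\text{False}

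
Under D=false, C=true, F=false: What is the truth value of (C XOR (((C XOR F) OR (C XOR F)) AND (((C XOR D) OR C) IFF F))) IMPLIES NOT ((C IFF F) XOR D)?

true

C XOR F = true XOR false = true
C XOR F = true XOR false = true
(C XOR F) OR (C XOR F) = true OR true = true
C XOR D = true XOR false = true
(C XOR D) OR C = true OR true = true
((C XOR D) OR C) IFF F = true IFF false = false
((C XOR F) OR (C XOR F)) AND (((C XOR D) OR C) IFF F) = true AND false = false
C XOR (((C XOR F) OR (C XOR F)) AND (((C XOR D) OR C) IFF F)) = true XOR false = true
C IFF F = true IFF false = false
(C IFF F) XOR D = false XOR false = false
NOT ((C IFF F) XOR D) = NOT false = true
(C XOR (((C XOR F) OR (C XOR F)) AND (((C XOR D) OR C) IFF F))) IMPLIES NOT ((C IFF F) XOR D) = true IMPLIES true = true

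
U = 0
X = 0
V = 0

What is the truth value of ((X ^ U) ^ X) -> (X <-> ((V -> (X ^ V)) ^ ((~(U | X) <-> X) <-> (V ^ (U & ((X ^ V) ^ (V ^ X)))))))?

X ^ U = 0 ^ 0 = 0
(X ^ U) ^ X = 0 ^ 0 = 0
X ^ V = 0 ^ 0 = 0
V -> (X ^ V) = 0 -> 0 = 1
U | X = 0 | 0 = 0
~(U | X) = ~0 = 1
~(U | X) <-> X = 1 <-> 0 = 0
X ^ V = 0 ^ 0 = 0
V ^ X = 0 ^ 0 = 0
(X ^ V) ^ (V ^ X) = 0 ^ 0 = 0
U & ((X ^ V) ^ (V ^ X)) = 0 & 0 = 0
V ^ (U & ((X ^ V) ^ (V ^ X))) = 0 ^ 0 = 0
(~(U | X) <-> X) <-> (V ^ (U & ((X ^ V) ^ (V ^ X)))) = 0 <-> 0 = 1
(V -> (X ^ V)) ^ ((~(U | X) <-> X) <-> (V ^ (U & ((X ^ V) ^ (V ^ X))))) = 1 ^ 1 = 0
X <-> ((V -> (X ^ V)) ^ ((~(U | X) <-> X) <-> (V ^ (U & ((X ^ V) ^ (V ^ X)))))) = 0 <-> 0 = 1
((X ^ U) ^ X) -> (X <-> ((V -> (X ^ V)) ^ ((~(U | X) <-> X) <-> (V ^ (U & ((X ^ V) ^ (V ^ X))))))) = 0 -> 1 = 1

1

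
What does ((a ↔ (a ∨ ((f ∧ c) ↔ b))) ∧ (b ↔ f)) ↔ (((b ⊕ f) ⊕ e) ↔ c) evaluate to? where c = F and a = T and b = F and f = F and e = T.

F

f ∧ c = F ∧ F = F
(f ∧ c) ↔ b = F ↔ F = T
a ∨ ((f ∧ c) ↔ b) = T ∨ T = T
a ↔ (a ∨ ((f ∧ c) ↔ b)) = T ↔ T = T
b ↔ f = F ↔ F = T
(a ↔ (a ∨ ((f ∧ c) ↔ b))) ∧ (b ↔ f) = T ∧ T = T
b ⊕ f = F ⊕ F = F
(b ⊕ f) ⊕ e = F ⊕ T = T
((b ⊕ f) ⊕ e) ↔ c = T ↔ F = F
((a ↔ (a ∨ ((f ∧ c) ↔ b))) ∧ (b ↔ f)) ↔ (((b ⊕ f) ⊕ e) ↔ c) = T ↔ F = F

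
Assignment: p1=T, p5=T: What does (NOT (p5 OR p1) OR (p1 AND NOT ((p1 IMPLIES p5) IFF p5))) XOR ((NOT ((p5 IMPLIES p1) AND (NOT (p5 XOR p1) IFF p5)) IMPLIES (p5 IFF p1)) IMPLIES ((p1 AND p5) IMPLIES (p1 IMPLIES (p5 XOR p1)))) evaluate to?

Substituting p1=T, p5=T:
p5 OR p1 = T OR T = T
NOT (p5 OR p1) = NOT T = F
p1 IMPLIES p5 = T IMPLIES T = T
(p1 IMPLIES p5) IFF p5 = T IFF T = T
NOT ((p1 IMPLIES p5) IFF p5) = NOT T = F
p1 AND NOT ((p1 IMPLIES p5) IFF p5) = T AND F = F
NOT (p5 OR p1) OR (p1 AND NOT ((p1 IMPLIES p5) IFF p5)) = F OR F = F
p5 IMPLIES p1 = T IMPLIES T = T
p5 XOR p1 = T XOR T = F
NOT (p5 XOR p1) = NOT F = T
NOT (p5 XOR p1) IFF p5 = T IFF T = T
(p5 IMPLIES p1) AND (NOT (p5 XOR p1) IFF p5) = T AND T = T
NOT ((p5 IMPLIES p1) AND (NOT (p5 XOR p1) IFF p5)) = NOT T = F
p5 IFF p1 = T IFF T = T
NOT ((p5 IMPLIES p1) AND (NOT (p5 XOR p1) IFF p5)) IMPLIES (p5 IFF p1) = F IMPLIES T = T
p1 AND p5 = T AND T = T
p5 XOR p1 = T XOR T = F
p1 IMPLIES (p5 XOR p1) = T IMPLIES F = F
(p1 AND p5) IMPLIES (p1 IMPLIES (p5 XOR p1)) = T IMPLIES F = F
(NOT ((p5 IMPLIES p1) AND (NOT (p5 XOR p1) IFF p5)) IMPLIES (p5 IFF p1)) IMPLIES ((p1 AND p5) IMPLIES (p1 IMPLIES (p5 XOR p1))) = T IMPLIES F = F
(NOT (p5 OR p1) OR (p1 AND NOT ((p1 IMPLIES p5) IFF p5))) XOR ((NOT ((p5 IMPLIES p1) AND (NOT (p5 XOR p1) IFF p5)) IMPLIES (p5 IFF p1)) IMPLIES ((p1 AND p5) IMPLIES (p1 IMPLIES (p5 XOR p1)))) = F XOR F = F

F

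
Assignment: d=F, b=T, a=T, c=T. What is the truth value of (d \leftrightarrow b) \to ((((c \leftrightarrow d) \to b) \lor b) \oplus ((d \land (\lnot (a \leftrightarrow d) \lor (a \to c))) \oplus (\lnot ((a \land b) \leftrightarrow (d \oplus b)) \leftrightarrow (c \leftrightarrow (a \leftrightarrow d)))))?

Substituting d=F, b=T, a=T, c=T:
d \leftrightarrow b = F \leftrightarrow T = F
c \leftrightarrow d = T \leftrightarrow F = F
(c \leftrightarrow d) \to b = F \to T = T
((c \leftrightarrow d) \to b) \lor b = T \lor T = T
a \leftrightarrow d = T \leftrightarrow F = F
\lnot (a \leftrightarrow d) = \lnot F = T
a \to c = T \to T = T
\lnot (a \leftrightarrow d) \lor (a \to c) = T \lor T = T
d \land (\lnot (a \leftrightarrow d) \lor (a \to c)) = F \land T = F
a \land b = T \land T = T
d \oplus b = F \oplus T = T
(a \land b) \leftrightarrow (d \oplus b) = T \leftrightarrow T = T
\lnot ((a \land b) \leftrightarrow (d \oplus b)) = \lnot T = F
a \leftrightarrow d = T \leftrightarrow F = F
c \leftrightarrow (a \leftrightarrow d) = T \leftrightarrow F = F
\lnot ((a \land b) \leftrightarrow (d \oplus b)) \leftrightarrow (c \leftrightarrow (a \leftrightarrow d)) = F \leftrightarrow F = T
(d \land (\lnot (a \leftrightarrow d) \lor (a \to c))) \oplus (\lnot ((a \land b) \leftrightarrow (d \oplus b)) \leftrightarrow (c \leftrightarrow (a \leftrightarrow d))) = F \oplus T = T
(((c \leftrightarrow d) \to b) \lor b) \oplus ((d \land (\lnot (a \leftrightarrow d) \lor (a \to c))) \oplus (\lnot ((a \land b) \leftrightarrow (d \oplus b)) \leftrightarrow (c \leftrightarrow (a \leftrightarrow d)))) = T \oplus T = F
(d \leftrightarrow b) \to ((((c \leftrightarrow d) \to b) \lor b) \oplus ((d \land (\lnot (a \leftrightarrow d) \lor (a \to c))) \oplus (\lnot ((a \land b) \leftrightarrow (d \oplus b)) \leftrightarrow (c \leftrightarrow (a \leftrightarrow d))))) = F \to F = T

T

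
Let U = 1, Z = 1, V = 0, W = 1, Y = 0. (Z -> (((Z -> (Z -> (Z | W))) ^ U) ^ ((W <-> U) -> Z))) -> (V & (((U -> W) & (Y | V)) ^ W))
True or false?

0

Z | W = 1 | 1 = 1
Z -> (Z | W) = 1 -> 1 = 1
Z -> (Z -> (Z | W)) = 1 -> 1 = 1
(Z -> (Z -> (Z | W))) ^ U = 1 ^ 1 = 0
W <-> U = 1 <-> 1 = 1
(W <-> U) -> Z = 1 -> 1 = 1
((Z -> (Z -> (Z | W))) ^ U) ^ ((W <-> U) -> Z) = 0 ^ 1 = 1
Z -> (((Z -> (Z -> (Z | W))) ^ U) ^ ((W <-> U) -> Z)) = 1 -> 1 = 1
U -> W = 1 -> 1 = 1
Y | V = 0 | 0 = 0
(U -> W) & (Y | V) = 1 & 0 = 0
((U -> W) & (Y | V)) ^ W = 0 ^ 1 = 1
V & (((U -> W) & (Y | V)) ^ W) = 0 & 1 = 0
(Z -> (((Z -> (Z -> (Z | W))) ^ U) ^ ((W <-> U) -> Z))) -> (V & (((U -> W) & (Y | V)) ^ W)) = 1 -> 0 = 0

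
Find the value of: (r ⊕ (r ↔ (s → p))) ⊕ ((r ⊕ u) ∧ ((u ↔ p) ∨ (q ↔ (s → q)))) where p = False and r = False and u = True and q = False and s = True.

False

s → p = True → False = False
r ↔ (s → p) = False ↔ False = True
r ⊕ (r ↔ (s → p)) = False ⊕ True = True
r ⊕ u = False ⊕ True = True
u ↔ p = True ↔ False = False
s → q = True → False = False
q ↔ (s → q) = False ↔ False = True
(u ↔ p) ∨ (q ↔ (s → q)) = False ∨ True = True
(r ⊕ u) ∧ ((u ↔ p) ∨ (q ↔ (s → q))) = True ∧ True = True
(r ⊕ (r ↔ (s → p))) ⊕ ((r ⊕ u) ∧ ((u ↔ p) ∨ (q ↔ (s → q)))) = True ⊕ True = False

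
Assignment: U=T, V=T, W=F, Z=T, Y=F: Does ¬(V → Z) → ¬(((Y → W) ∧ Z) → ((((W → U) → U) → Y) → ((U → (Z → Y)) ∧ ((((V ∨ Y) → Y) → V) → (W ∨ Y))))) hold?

T

V → Z = T → T = T
¬(V → Z) = ¬T = F
Y → W = F → F = T
(Y → W) ∧ Z = T ∧ T = T
W → U = F → T = T
(W → U) → U = T → T = T
((W → U) → U) → Y = T → F = F
Z → Y = T → F = F
U → (Z → Y) = T → F = F
V ∨ Y = T ∨ F = T
(V ∨ Y) → Y = T → F = F
((V ∨ Y) → Y) → V = F → T = T
W ∨ Y = F ∨ F = F
(((V ∨ Y) → Y) → V) → (W ∨ Y) = T → F = F
(U → (Z → Y)) ∧ ((((V ∨ Y) → Y) → V) → (W ∨ Y)) = F ∧ F = F
(((W → U) → U) → Y) → ((U → (Z → Y)) ∧ ((((V ∨ Y) → Y) → V) → (W ∨ Y))) = F → F = T
((Y → W) ∧ Z) → ((((W → U) → U) → Y) → ((U → (Z → Y)) ∧ ((((V ∨ Y) → Y) → V) → (W ∨ Y)))) = T → T = T
¬(((Y → W) ∧ Z) → ((((W → U) → U) → Y) → ((U → (Z → Y)) ∧ ((((V ∨ Y) → Y) → V) → (W ∨ Y))))) = ¬T = F
¬(V → Z) → ¬(((Y → W) ∧ Z) → ((((W → U) → U) → Y) → ((U → (Z → Y)) ∧ ((((V ∨ Y) → Y) → V) → (W ∨ Y))))) = F → F = T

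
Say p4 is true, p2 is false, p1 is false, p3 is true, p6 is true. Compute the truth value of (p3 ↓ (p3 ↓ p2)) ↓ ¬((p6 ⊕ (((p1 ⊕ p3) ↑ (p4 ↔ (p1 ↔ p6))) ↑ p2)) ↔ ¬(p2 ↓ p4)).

False

p3 ↓ p2 = True ↓ False = False
p3 ↓ (p3 ↓ p2) = True ↓ False = False
p1 ⊕ p3 = False ⊕ True = True
p1 ↔ p6 = False ↔ True = False
p4 ↔ (p1 ↔ p6) = True ↔ False = False
(p1 ⊕ p3) ↑ (p4 ↔ (p1 ↔ p6)) = True ↑ False = True
((p1 ⊕ p3) ↑ (p4 ↔ (p1 ↔ p6))) ↑ p2 = True ↑ False = True
p6 ⊕ (((p1 ⊕ p3) ↑ (p4 ↔ (p1 ↔ p6))) ↑ p2) = True ⊕ True = False
p2 ↓ p4 = False ↓ True = False
¬(p2 ↓ p4) = ¬False = True
(p6 ⊕ (((p1 ⊕ p3) ↑ (p4 ↔ (p1 ↔ p6))) ↑ p2)) ↔ ¬(p2 ↓ p4) = False ↔ True = False
¬((p6 ⊕ (((p1 ⊕ p3) ↑ (p4 ↔ (p1 ↔ p6))) ↑ p2)) ↔ ¬(p2 ↓ p4)) = ¬False = True
(p3 ↓ (p3 ↓ p2)) ↓ ¬((p6 ⊕ (((p1 ⊕ p3) ↑ (p4 ↔ (p1 ↔ p6))) ↑ p2)) ↔ ¬(p2 ↓ p4)) = False ↓ True = False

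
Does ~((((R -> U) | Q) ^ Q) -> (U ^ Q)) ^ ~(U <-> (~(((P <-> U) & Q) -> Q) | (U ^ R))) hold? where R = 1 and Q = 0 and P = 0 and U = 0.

R -> U = 1 -> 0 = 0
(R -> U) | Q = 0 | 0 = 0
((R -> U) | Q) ^ Q = 0 ^ 0 = 0
U ^ Q = 0 ^ 0 = 0
(((R -> U) | Q) ^ Q) -> (U ^ Q) = 0 -> 0 = 1
~((((R -> U) | Q) ^ Q) -> (U ^ Q)) = ~1 = 0
P <-> U = 0 <-> 0 = 1
(P <-> U) & Q = 1 & 0 = 0
((P <-> U) & Q) -> Q = 0 -> 0 = 1
~(((P <-> U) & Q) -> Q) = ~1 = 0
U ^ R = 0 ^ 1 = 1
~(((P <-> U) & Q) -> Q) | (U ^ R) = 0 | 1 = 1
U <-> (~(((P <-> U) & Q) -> Q) | (U ^ R)) = 0 <-> 1 = 0
~(U <-> (~(((P <-> U) & Q) -> Q) | (U ^ R))) = ~0 = 1
~((((R -> U) | Q) ^ Q) -> (U ^ Q)) ^ ~(U <-> (~(((P <-> U) & Q) -> Q) | (U ^ R))) = 0 ^ 1 = 1

1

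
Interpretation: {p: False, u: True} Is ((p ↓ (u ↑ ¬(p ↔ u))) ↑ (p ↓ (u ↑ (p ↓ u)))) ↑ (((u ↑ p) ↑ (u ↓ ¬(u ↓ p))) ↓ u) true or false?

Substituting p=False, u=True:
p ↔ u = False ↔ True = False
¬(p ↔ u) = ¬False = True
u ↑ ¬(p ↔ u) = True ↑ True = False
p ↓ (u ↑ ¬(p ↔ u)) = False ↓ False = True
p ↓ u = False ↓ True = False
u ↑ (p ↓ u) = True ↑ False = True
p ↓ (u ↑ (p ↓ u)) = False ↓ True = False
(p ↓ (u ↑ ¬(p ↔ u))) ↑ (p ↓ (u ↑ (p ↓ u))) = True ↑ False = True
u ↑ p = True ↑ False = True
u ↓ p = True ↓ False = False
¬(u ↓ p) = ¬False = True
u ↓ ¬(u ↓ p) = True ↓ True = False
(u ↑ p) ↑ (u ↓ ¬(u ↓ p)) = True ↑ False = True
((u ↑ p) ↑ (u ↓ ¬(u ↓ p))) ↓ u = True ↓ True = False
((p ↓ (u ↑ ¬(p ↔ u))) ↑ (p ↓ (u ↑ (p ↓ u)))) ↑ (((u ↑ p) ↑ (u ↓ ¬(u ↓ p))) ↓ u) = True ↑ False = True

True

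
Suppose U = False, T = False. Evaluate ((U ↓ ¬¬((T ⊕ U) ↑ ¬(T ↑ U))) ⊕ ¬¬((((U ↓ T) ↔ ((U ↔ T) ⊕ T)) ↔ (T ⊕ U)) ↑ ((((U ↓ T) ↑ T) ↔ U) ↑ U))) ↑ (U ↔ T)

False

Substituting U=False, T=False:
T ⊕ U = False ⊕ False = False
T ↑ U = False ↑ False = True
¬(T ↑ U) = ¬True = False
(T ⊕ U) ↑ ¬(T ↑ U) = False ↑ False = True
¬((T ⊕ U) ↑ ¬(T ↑ U)) = ¬True = False
¬¬((T ⊕ U) ↑ ¬(T ↑ U)) = ¬False = True
U ↓ ¬¬((T ⊕ U) ↑ ¬(T ↑ U)) = False ↓ True = False
U ↓ T = False ↓ False = True
U ↔ T = False ↔ False = True
(U ↔ T) ⊕ T = True ⊕ False = True
(U ↓ T) ↔ ((U ↔ T) ⊕ T) = True ↔ True = True
T ⊕ U = False ⊕ False = False
((U ↓ T) ↔ ((U ↔ T) ⊕ T)) ↔ (T ⊕ U) = True ↔ False = False
U ↓ T = False ↓ False = True
(U ↓ T) ↑ T = True ↑ False = True
((U ↓ T) ↑ T) ↔ U = True ↔ False = False
(((U ↓ T) ↑ T) ↔ U) ↑ U = False ↑ False = True
(((U ↓ T) ↔ ((U ↔ T) ⊕ T)) ↔ (T ⊕ U)) ↑ ((((U ↓ T) ↑ T) ↔ U) ↑ U) = False ↑ True = True
¬((((U ↓ T) ↔ ((U ↔ T) ⊕ T)) ↔ (T ⊕ U)) ↑ ((((U ↓ T) ↑ T) ↔ U) ↑ U)) = ¬True = False
¬¬((((U ↓ T) ↔ ((U ↔ T) ⊕ T)) ↔ (T ⊕ U)) ↑ ((((U ↓ T) ↑ T) ↔ U) ↑ U)) = ¬False = True
(U ↓ ¬¬((T ⊕ U) ↑ ¬(T ↑ U))) ⊕ ¬¬((((U ↓ T) ↔ ((U ↔ T) ⊕ T)) ↔ (T ⊕ U)) ↑ ((((U ↓ T) ↑ T) ↔ U) ↑ U)) = False ⊕ True = True
U ↔ T = False ↔ False = True
((U ↓ ¬¬((T ⊕ U) ↑ ¬(T ↑ U))) ⊕ ¬¬((((U ↓ T) ↔ ((U ↔ T) ⊕ T)) ↔ (T ⊕ U)) ↑ ((((U ↓ T) ↑ T) ↔ U) ↑ U))) ↑ (U ↔ T) = True ↑ True = False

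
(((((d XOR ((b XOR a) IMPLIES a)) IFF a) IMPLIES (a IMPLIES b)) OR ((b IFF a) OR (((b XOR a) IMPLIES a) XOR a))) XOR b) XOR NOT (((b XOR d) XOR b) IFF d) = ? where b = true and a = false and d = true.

false

b XOR a = true XOR false = true
(b XOR a) IMPLIES a = true IMPLIES false = false
d XOR ((b XOR a) IMPLIES a) = true XOR false = true
(d XOR ((b XOR a) IMPLIES a)) IFF a = true IFF false = false
a IMPLIES b = false IMPLIES true = true
((d XOR ((b XOR a) IMPLIES a)) IFF a) IMPLIES (a IMPLIES b) = false IMPLIES true = true
b IFF a = true IFF false = false
b XOR a = true XOR false = true
(b XOR a) IMPLIES a = true IMPLIES false = false
((b XOR a) IMPLIES a) XOR a = false XOR false = false
(b IFF a) OR (((b XOR a) IMPLIES a) XOR a) = false OR false = false
(((d XOR ((b XOR a) IMPLIES a)) IFF a) IMPLIES (a IMPLIES b)) OR ((b IFF a) OR (((b XOR a) IMPLIES a) XOR a)) = true OR false = true
((((d XOR ((b XOR a) IMPLIES a)) IFF a) IMPLIES (a IMPLIES b)) OR ((b IFF a) OR (((b XOR a) IMPLIES a) XOR a))) XOR b = true XOR true = false
b XOR d = true XOR true = false
(b XOR d) XOR b = false XOR true = true
((b XOR d) XOR b) IFF d = true IFF true = true
NOT (((b XOR d) XOR b) IFF d) = NOT true = false
(((((d XOR ((b XOR a) IMPLIES a)) IFF a) IMPLIES (a IMPLIES b)) OR ((b IFF a) OR (((b XOR a) IMPLIES a) XOR a))) XOR b) XOR NOT (((b XOR d) XOR b) IFF d) = false XOR false = false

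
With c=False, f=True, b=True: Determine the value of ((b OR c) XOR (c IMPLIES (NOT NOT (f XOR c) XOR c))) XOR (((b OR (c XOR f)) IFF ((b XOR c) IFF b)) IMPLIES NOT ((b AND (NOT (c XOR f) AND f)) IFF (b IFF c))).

False

b OR c = True OR False = True
f XOR c = True XOR False = True
NOT (f XOR c) = NOT True = False
NOT NOT (f XOR c) = NOT False = True
NOT NOT (f XOR c) XOR c = True XOR False = True
c IMPLIES (NOT NOT (f XOR c) XOR c) = False IMPLIES True = True
(b OR c) XOR (c IMPLIES (NOT NOT (f XOR c) XOR c)) = True XOR True = False
c XOR f = False XOR True = True
b OR (c XOR f) = True OR True = True
b XOR c = True XOR False = True
(b XOR c) IFF b = True IFF True = True
(b OR (c XOR f)) IFF ((b XOR c) IFF b) = True IFF True = True
c XOR f = False XOR True = True
NOT (c XOR f) = NOT True = False
NOT (c XOR f) AND f = False AND True = False
b AND (NOT (c XOR f) AND f) = True AND False = False
b IFF c = True IFF False = False
(b AND (NOT (c XOR f) AND f)) IFF (b IFF c) = False IFF False = True
NOT ((b AND (NOT (c XOR f) AND f)) IFF (b IFF c)) = NOT True = False
((b OR (c XOR f)) IFF ((b XOR c) IFF b)) IMPLIES NOT ((b AND (NOT (c XOR f) AND f)) IFF (b IFF c)) = True IMPLIES False = False
((b OR c) XOR (c IMPLIES (NOT NOT (f XOR c) XOR c))) XOR (((b OR (c XOR f)) IFF ((b XOR c) IFF b)) IMPLIES NOT ((b AND (NOT (c XOR f) AND f)) IFF (b IFF c))) = False XOR False = False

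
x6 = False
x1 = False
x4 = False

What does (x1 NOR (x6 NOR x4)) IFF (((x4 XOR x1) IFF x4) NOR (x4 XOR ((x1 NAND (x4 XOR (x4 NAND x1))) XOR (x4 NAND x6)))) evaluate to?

x6 NOR x4 = False NOR False = True
x1 NOR (x6 NOR x4) = False NOR True = False
x4 XOR x1 = False XOR False = False
(x4 XOR x1) IFF x4 = False IFF False = True
x4 NAND x1 = False NAND False = True
x4 XOR (x4 NAND x1) = False XOR True = True
x1 NAND (x4 XOR (x4 NAND x1)) = False NAND True = True
x4 NAND x6 = False NAND False = True
(x1 NAND (x4 XOR (x4 NAND x1))) XOR (x4 NAND x6) = True XOR True = False
x4 XOR ((x1 NAND (x4 XOR (x4 NAND x1))) XOR (x4 NAND x6)) = False XOR False = False
((x4 XOR x1) IFF x4) NOR (x4 XOR ((x1 NAND (x4 XOR (x4 NAND x1))) XOR (x4 NAND x6))) = True NOR False = False
(x1 NOR (x6 NOR x4)) IFF (((x4 XOR x1) IFF x4) NOR (x4 XOR ((x1 NAND (x4 XOR (x4 NAND x1))) XOR (x4 NAND x6)))) = False IFF False = True

True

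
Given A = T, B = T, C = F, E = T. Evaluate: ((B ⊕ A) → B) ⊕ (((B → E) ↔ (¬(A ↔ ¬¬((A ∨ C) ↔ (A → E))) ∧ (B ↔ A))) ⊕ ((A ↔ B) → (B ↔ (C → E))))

F

Substituting A=T, B=T, C=F, E=T:
B ⊕ A = T ⊕ T = F
(B ⊕ A) → B = F → T = T
B → E = T → T = T
A ∨ C = T ∨ F = T
A → E = T → T = T
(A ∨ C) ↔ (A → E) = T ↔ T = T
¬((A ∨ C) ↔ (A → E)) = ¬T = F
¬¬((A ∨ C) ↔ (A → E)) = ¬F = T
A ↔ ¬¬((A ∨ C) ↔ (A → E)) = T ↔ T = T
¬(A ↔ ¬¬((A ∨ C) ↔ (A → E))) = ¬T = F
B ↔ A = T ↔ T = T
¬(A ↔ ¬¬((A ∨ C) ↔ (A → E))) ∧ (B ↔ A) = F ∧ T = F
(B → E) ↔ (¬(A ↔ ¬¬((A ∨ C) ↔ (A → E))) ∧ (B ↔ A)) = T ↔ F = F
A ↔ B = T ↔ T = T
C → E = F → T = T
B ↔ (C → E) = T ↔ T = T
(A ↔ B) → (B ↔ (C → E)) = T → T = T
((B → E) ↔ (¬(A ↔ ¬¬((A ∨ C) ↔ (A → E))) ∧ (B ↔ A))) ⊕ ((A ↔ B) → (B ↔ (C → E))) = F ⊕ T = T
((B ⊕ A) → B) ⊕ (((B → E) ↔ (¬(A ↔ ¬¬((A ∨ C) ↔ (A → E))) ∧ (B ↔ A))) ⊕ ((A ↔ B) → (B ↔ (C → E)))) = T ⊕ T = F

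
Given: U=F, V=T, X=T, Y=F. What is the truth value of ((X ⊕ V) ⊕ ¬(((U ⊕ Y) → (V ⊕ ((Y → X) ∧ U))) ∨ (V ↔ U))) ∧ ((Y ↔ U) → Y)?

X ⊕ V = T ⊕ T = F
U ⊕ Y = F ⊕ F = F
Y → X = F → T = T
(Y → X) ∧ U = T ∧ F = F
V ⊕ ((Y → X) ∧ U) = T ⊕ F = T
(U ⊕ Y) → (V ⊕ ((Y → X) ∧ U)) = F → T = T
V ↔ U = T ↔ F = F
((U ⊕ Y) → (V ⊕ ((Y → X) ∧ U))) ∨ (V ↔ U) = T ∨ F = T
¬(((U ⊕ Y) → (V ⊕ ((Y → X) ∧ U))) ∨ (V ↔ U)) = ¬T = F
(X ⊕ V) ⊕ ¬(((U ⊕ Y) → (V ⊕ ((Y → X) ∧ U))) ∨ (V ↔ U)) = F ⊕ F = F
Y ↔ U = F ↔ F = T
(Y ↔ U) → Y = T → F = F
((X ⊕ V) ⊕ ¬(((U ⊕ Y) → (V ⊕ ((Y → X) ∧ U))) ∨ (V ↔ U))) ∧ ((Y ↔ U) → Y) = F ∧ F = F

F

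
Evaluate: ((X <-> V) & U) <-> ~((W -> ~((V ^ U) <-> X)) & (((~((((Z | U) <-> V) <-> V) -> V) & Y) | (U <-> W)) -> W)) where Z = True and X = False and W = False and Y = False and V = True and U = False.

X <-> V = False <-> True = False
(X <-> V) & U = False & False = False
V ^ U = True ^ False = True
(V ^ U) <-> X = True <-> False = False
~((V ^ U) <-> X) = ~False = True
W -> ~((V ^ U) <-> X) = False -> True = True
Z | U = True | False = True
(Z | U) <-> V = True <-> True = True
((Z | U) <-> V) <-> V = True <-> True = True
(((Z | U) <-> V) <-> V) -> V = True -> True = True
~((((Z | U) <-> V) <-> V) -> V) = ~True = False
~((((Z | U) <-> V) <-> V) -> V) & Y = False & False = False
U <-> W = False <-> False = True
(~((((Z | U) <-> V) <-> V) -> V) & Y) | (U <-> W) = False | True = True
((~((((Z | U) <-> V) <-> V) -> V) & Y) | (U <-> W)) -> W = True -> False = False
(W -> ~((V ^ U) <-> X)) & (((~((((Z | U) <-> V) <-> V) -> V) & Y) | (U <-> W)) -> W) = True & False = False
~((W -> ~((V ^ U) <-> X)) & (((~((((Z | U) <-> V) <-> V) -> V) & Y) | (U <-> W)) -> W)) = ~False = True
((X <-> V) & U) <-> ~((W -> ~((V ^ U) <-> X)) & (((~((((Z | U) <-> V) <-> V) -> V) & Y) | (U <-> W)) -> W)) = False <-> True = False

False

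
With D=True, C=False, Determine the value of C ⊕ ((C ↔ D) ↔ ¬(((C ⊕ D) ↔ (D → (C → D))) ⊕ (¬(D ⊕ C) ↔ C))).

Substituting D=True, C=False:
C ↔ D = False ↔ True = False
C ⊕ D = False ⊕ True = True
C → D = False → True = True
D → (C → D) = True → True = True
(C ⊕ D) ↔ (D → (C → D)) = True ↔ True = True
D ⊕ C = True ⊕ False = True
¬(D ⊕ C) = ¬True = False
¬(D ⊕ C) ↔ C = False ↔ False = True
((C ⊕ D) ↔ (D → (C → D))) ⊕ (¬(D ⊕ C) ↔ C) = True ⊕ True = False
¬(((C ⊕ D) ↔ (D → (C → D))) ⊕ (¬(D ⊕ C) ↔ C)) = ¬False = True
(C ↔ D) ↔ ¬(((C ⊕ D) ↔ (D → (C → D))) ⊕ (¬(D ⊕ C) ↔ C)) = False ↔ True = False
C ⊕ ((C ↔ D) ↔ ¬(((C ⊕ D) ↔ (D → (C → D))) ⊕ (¬(D ⊕ C) ↔ C))) = False ⊕ False = False

False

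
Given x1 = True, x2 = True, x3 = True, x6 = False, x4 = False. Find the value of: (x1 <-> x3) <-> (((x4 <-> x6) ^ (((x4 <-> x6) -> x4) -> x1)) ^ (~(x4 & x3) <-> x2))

True

x1 <-> x3 = True <-> True = True
x4 <-> x6 = False <-> False = True
x4 <-> x6 = False <-> False = True
(x4 <-> x6) -> x4 = True -> False = False
((x4 <-> x6) -> x4) -> x1 = False -> True = True
(x4 <-> x6) ^ (((x4 <-> x6) -> x4) -> x1) = True ^ True = False
x4 & x3 = False & True = False
~(x4 & x3) = ~False = True
~(x4 & x3) <-> x2 = True <-> True = True
((x4 <-> x6) ^ (((x4 <-> x6) -> x4) -> x1)) ^ (~(x4 & x3) <-> x2) = False ^ True = True
(x1 <-> x3) <-> (((x4 <-> x6) ^ (((x4 <-> x6) -> x4) -> x1)) ^ (~(x4 & x3) <-> x2)) = True <-> True = True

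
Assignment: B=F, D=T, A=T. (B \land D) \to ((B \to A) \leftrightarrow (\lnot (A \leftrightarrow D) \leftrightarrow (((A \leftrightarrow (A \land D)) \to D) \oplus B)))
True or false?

T

Substituting B=F, D=T, A=T:
B \land D = F \land T = F
B \to A = F \to T = T
A \leftrightarrow D = T \leftrightarrow T = T
\lnot (A \leftrightarrow D) = \lnot T = F
A \land D = T \land T = T
A \leftrightarrow (A \land D) = T \leftrightarrow T = T
(A \leftrightarrow (A \land D)) \to D = T \to T = T
((A \leftrightarrow (A \land D)) \to D) \oplus B = T \oplus F = T
\lnot (A \leftrightarrow D) \leftrightarrow (((A \leftrightarrow (A \land D)) \to D) \oplus B) = F \leftrightarrow T = F
(B \to A) \leftrightarrow (\lnot (A \leftrightarrow D) \leftrightarrow (((A \leftrightarrow (A \land D)) \to D) \oplus B)) = T \leftrightarrow F = F
(B \land D) \to ((B \to A) \leftrightarrow (\lnot (A \leftrightarrow D) \leftrightarrow (((A \leftrightarrow (A \land D)) \to D) \oplus B))) = F \to F = T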